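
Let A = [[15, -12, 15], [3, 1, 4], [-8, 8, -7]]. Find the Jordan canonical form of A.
The characteristic polynomial is det(xI - A) = (x - 3)^3, so the eigenvalues are 3 (algebraic multiplicity 3).

For λ = 3: rank(A - 3I) = 2, rank((A - 3I)^2) = 1, rank((A - 3I)^3) = 0. The eigenspace has dimension 3 - 2 = 1, so there is 1 Jordan block; the rank sequence gives block sizes [3].

Assembling the blocks gives the Jordan form J above.

J = [[3, 1, 0], [0, 3, 1], [0, 0, 3]]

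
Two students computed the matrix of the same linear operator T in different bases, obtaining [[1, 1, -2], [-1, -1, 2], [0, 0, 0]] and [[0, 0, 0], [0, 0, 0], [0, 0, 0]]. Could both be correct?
Both have characteristic polynomial x^3, but the minimal polynomial of A is x^2 while the minimal polynomial of B is x. The minimal polynomial is a similarity invariant, so A and B are not similar.

No.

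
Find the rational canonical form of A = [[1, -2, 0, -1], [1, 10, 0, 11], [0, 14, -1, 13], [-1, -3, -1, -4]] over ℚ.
The invariant factors of A (the non-unit diagonal entries of the Smith normal form of xI - A over ℚ[x]) are (x - 4)(x - 1)(x^2 - x - 3), each dividing the next. The characteristic polynomial is their product, (x - 4)(x - 1)(x^2 - x - 3).

The rational canonical form is the block-diagonal matrix of companion matrices C(f_i):
R = [[0, 0, 0, 12], [1, 0, 0, -11], [0, 1, 0, -6], [0, 0, 1, 6]].

Note the characteristic polynomial does not split into linear factors over ℚ, so A has no Jordan form over ℚ; the rational canonical form exists over any field.

R = [[0, 0, 0, 12], [1, 0, 0, -11], [0, 1, 0, -6], [0, 0, 1, 6]]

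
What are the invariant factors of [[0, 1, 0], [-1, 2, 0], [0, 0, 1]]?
The Jordan structure of A has elementary divisors (x - 1)^2, (x - 1). Arranging the block sizes at each eigenvalue in decreasing order and taking row products gives the invariant factors.

Invariant factors (smallest first, each dividing the next): x - 1, (x - 1)^2.

Check: the last factor (x - 1)^2 is the minimal polynomial, and the product (x - 1)^3 is the characteristic polynomial.

x - 1, (x - 1)^2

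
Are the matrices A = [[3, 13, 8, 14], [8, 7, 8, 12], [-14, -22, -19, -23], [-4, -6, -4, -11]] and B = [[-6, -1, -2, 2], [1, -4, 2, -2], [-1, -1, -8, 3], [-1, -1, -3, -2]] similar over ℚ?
Two matrices over a field are similar if and only if they have the same invariant factors.

Both A and B have characteristic polynomial (x + 5)^4 and minimal polynomial (x + 5)^2. Computing further, both have invariant factors (x + 5)^2, (x + 5)^2. Hence A and B are similar.

Yes.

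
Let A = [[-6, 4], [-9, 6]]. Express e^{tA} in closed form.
e^{tA} = [[1 - 6*t, 4*t], [-9*t, 6*t + 1]]

A has Jordan form J = [[0, 1], [0, 0]] with A = PJP^{-1}, so e^{tA} = P e^{tJ} P^{-1}.

For a Jordan block J_k(λ), e^{tJ_k(λ)} = e^{λt} · (I + tN + t^2 N^2/2! + ... + t^{k-1} N^{k-1}/(k-1)!) where N is the nilpotent superdiagonal part.

Assembling the blocks and conjugating back gives the entries of e^{tA} as shown above.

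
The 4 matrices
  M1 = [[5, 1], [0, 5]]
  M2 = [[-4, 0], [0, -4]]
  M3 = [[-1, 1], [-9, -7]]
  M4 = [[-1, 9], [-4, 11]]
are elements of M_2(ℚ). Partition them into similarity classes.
Characteristic polynomials: χ_{M1} = (x - 5)^2, χ_{M2} = (x + 4)^2, χ_{M3} = (x + 4)^2, χ_{M4} = (x - 5)^2.

{M1, M4}: invariant factors (x - 5)^2.

{M2}: invariant factors x + 4, x + 4.

{M3}: invariant factors (x + 4)^2.

Matrices are similar if and only if their invariant-factor lists agree; the partition into similarity classes is {M1, M4}, {M2}, {M3}.

3 classes: {M1, M4}, {M2}, {M3}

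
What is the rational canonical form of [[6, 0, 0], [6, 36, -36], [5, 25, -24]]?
R = [[6, 0, 0], [0, 0, -36], [0, 1, 12]]

The invariant factors of A (the non-unit diagonal entries of the Smith normal form of xI - A over ℚ[x]) are x - 6, (x - 6)^2, each dividing the next. The characteristic polynomial is their product, (x - 6)^3.

The rational canonical form is the block-diagonal matrix of companion matrices C(f_i):
R = [[6, 0, 0], [0, 0, -36], [0, 1, 12]].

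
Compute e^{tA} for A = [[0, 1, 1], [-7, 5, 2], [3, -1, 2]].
e^{tA} = [[(1 - 2*t)*e^{2*t}, t*e^{2*t}, t*e^{2*t}], [(-6*t - e^{t} + 1)*e^{2*t}, (3*t + 1)*e^{2*t}, (3*t - e^{t} + 1)*e^{2*t}], [(2*t + e^{t} - 1)*e^{2*t}, -t*e^{2*t}, (-t + e^{t})*e^{2*t}]]

A has Jordan form J = [[2, 1, 0], [0, 2, 0], [0, 0, 3]] with A = PJP^{-1}, so e^{tA} = P e^{tJ} P^{-1}.

For a Jordan block J_k(λ), e^{tJ_k(λ)} = e^{λt} · (I + tN + t^2 N^2/2! + ... + t^{k-1} N^{k-1}/(k-1)!) where N is the nilpotent superdiagonal part.

Assembling the blocks and conjugating back gives the entries of e^{tA} as shown above.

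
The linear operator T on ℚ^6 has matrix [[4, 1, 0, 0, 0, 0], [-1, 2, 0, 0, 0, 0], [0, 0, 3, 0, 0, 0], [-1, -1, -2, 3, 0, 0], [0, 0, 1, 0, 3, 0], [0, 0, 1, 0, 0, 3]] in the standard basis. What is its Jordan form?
J = [[3, 1, 0, 0, 0, 0], [0, 3, 0, 0, 0, 0], [0, 0, 3, 1, 0, 0], [0, 0, 0, 3, 0, 0], [0, 0, 0, 0, 3, 0], [0, 0, 0, 0, 0, 3]]

The characteristic polynomial is det(xI - A) = (x - 3)^6, so the eigenvalues are 3 (algebraic multiplicity 6).

For λ = 3: rank(A - 3I) = 2, rank((A - 3I)^2) = 0. The eigenspace has dimension 6 - 2 = 4, so there are 4 Jordan blocks; the rank sequence gives block sizes [2, 2, 1, 1].

Assembling the blocks gives the Jordan form J above.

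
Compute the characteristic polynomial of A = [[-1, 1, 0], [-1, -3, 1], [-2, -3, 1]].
xI - A = [[x + 1, -1, 0], [1, x + 3, -1], [2, 3, x - 1]].

Expanding det(xI - A) along the first row:
det(xI - A) = + (x + 1)·det([[x + 3, -1], [3, x - 1]]) - (-1)·det([[1, -1], [2, x - 1]]) + (0)·det([[1, x + 3], [2, 3]]).

Evaluating gives χ_A(x) = x^3 + 3x^2 + 3x + 1 = (x + 1)^3.

χ_A(x) = (x + 1)^3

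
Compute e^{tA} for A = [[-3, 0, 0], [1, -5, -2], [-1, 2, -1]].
e^{tA} = [[e^{-3*t}, 0, 0], [t*e^{-3*t}, (1 - 2*t)*e^{-3*t}, -2*t*e^{-3*t}], [-t*e^{-3*t}, 2*t*e^{-3*t}, (2*t + 1)*e^{-3*t}]]

A has Jordan form J = [[-3, 1, 0], [0, -3, 0], [0, 0, -3]] with A = PJP^{-1}, so e^{tA} = P e^{tJ} P^{-1}.

For a Jordan block J_k(λ), e^{tJ_k(λ)} = e^{λt} · (I + tN + t^2 N^2/2! + ... + t^{k-1} N^{k-1}/(k-1)!) where N is the nilpotent superdiagonal part.

Assembling the blocks and conjugating back gives the entries of e^{tA} as shown above.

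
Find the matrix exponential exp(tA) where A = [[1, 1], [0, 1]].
e^{tA} = [[e^{t}, t*e^{t}], [0, e^{t}]]

A has Jordan form J = [[1, 1], [0, 1]] with A = PJP^{-1}, so e^{tA} = P e^{tJ} P^{-1}.

For a Jordan block J_k(λ), e^{tJ_k(λ)} = e^{λt} · (I + tN + t^2 N^2/2! + ... + t^{k-1} N^{k-1}/(k-1)!) where N is the nilpotent superdiagonal part.

Assembling the blocks and conjugating back gives the entries of e^{tA} as shown above.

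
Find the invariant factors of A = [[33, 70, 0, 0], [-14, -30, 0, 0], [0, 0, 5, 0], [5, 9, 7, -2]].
x - 5, (x - 5)(x + 2)^2

The Jordan structure of A has elementary divisors (x + 2)^2, (x - 5), (x - 5). Arranging the block sizes at each eigenvalue in decreasing order and taking row products gives the invariant factors.

Invariant factors (smallest first, each dividing the next): x - 5, (x - 5)(x + 2)^2.

Check: the last factor (x - 5)(x + 2)^2 is the minimal polynomial, and the product (x - 5)^2(x + 2)^2 is the characteristic polynomial.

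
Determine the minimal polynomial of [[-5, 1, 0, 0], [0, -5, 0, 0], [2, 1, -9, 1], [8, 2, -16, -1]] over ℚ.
The characteristic polynomial factors as (x + 5)^4. The minimal polynomial is ∏(x - λ)^{k_λ} where k_λ is the size of the largest Jordan block at λ.

For λ = -5: rank(A + 5I) = 2, and the largest Jordan block has size 2 (the smallest k with rank((A + 5I)^k) = rank((A + 5I)^(k+1))).

So m_A(x) = (x + 5)^2.

m_A(x) = (x + 5)^2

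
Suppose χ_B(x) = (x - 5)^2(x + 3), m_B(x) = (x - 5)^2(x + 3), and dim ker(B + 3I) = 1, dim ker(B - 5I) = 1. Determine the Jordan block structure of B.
λ = -3: algebraic multiplicity 1 (exponent in χ_B), largest block size 1 (exponent in m_B), 1 block (geometric multiplicity). This forces block sizes [1].
λ = 5: algebraic multiplicity 2 (exponent in χ_B), largest block size 2 (exponent in m_B), 1 block (geometric multiplicity). This forces block sizes [2].

Jordan blocks: (-3, 1), (5, 2)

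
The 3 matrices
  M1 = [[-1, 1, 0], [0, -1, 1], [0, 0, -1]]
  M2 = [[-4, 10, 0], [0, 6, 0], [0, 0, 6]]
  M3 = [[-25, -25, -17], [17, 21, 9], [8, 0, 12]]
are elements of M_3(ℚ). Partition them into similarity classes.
Characteristic polynomials: χ_{M1} = (x + 1)^3, χ_{M2} = (x - 6)^2(x + 4), χ_{M3} = (x - 6)^2(x + 4).

{M1}: invariant factors (x + 1)^3.

{M2}: invariant factors x - 6, (x - 6)(x + 4).

{M3}: invariant factors (x - 6)^2(x + 4).

Matrices are similar if and only if their invariant-factor lists agree; the partition into similarity classes is {M1}, {M2}, {M3}.

3 classes: {M1}, {M2}, {M3}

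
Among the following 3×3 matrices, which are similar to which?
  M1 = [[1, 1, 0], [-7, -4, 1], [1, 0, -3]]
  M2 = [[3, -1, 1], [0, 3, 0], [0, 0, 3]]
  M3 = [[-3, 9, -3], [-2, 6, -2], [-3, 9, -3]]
Characteristic polynomials: χ_{M1} = (x + 2)^3, χ_{M2} = (x - 3)^3, χ_{M3} = x^3.

{M1}: invariant factors (x + 2)^3.

{M2}: invariant factors x - 3, (x - 3)^2.

{M3}: invariant factors x, x^2.

Matrices are similar if and only if their invariant-factor lists agree; the partition into similarity classes is {M1}, {M2}, {M3}.

3 classes: {M1}, {M2}, {M3}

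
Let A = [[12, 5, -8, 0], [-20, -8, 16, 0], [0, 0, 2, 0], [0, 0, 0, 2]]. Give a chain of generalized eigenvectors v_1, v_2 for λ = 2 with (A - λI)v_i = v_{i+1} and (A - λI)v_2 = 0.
v_1 = [[-5, 7, -2, 0]]^T, v_2 = [[1, -2, 0, 0]]^T

We seek v_1 ∈ ker((A - 2I)^2) \ ker(A - 2I), then set v_{i+1} = (A - 2I) v_i.

One such chain is v_1 = [[-5, 7, -2, 0]]^T, v_2 = [[1, -2, 0, 0]]^T. Check: (A - 2I) v_2 = [[0, 0, 0, 0]]^T = 0.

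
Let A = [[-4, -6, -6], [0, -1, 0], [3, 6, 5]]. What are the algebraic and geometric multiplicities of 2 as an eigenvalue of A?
algebraic multiplicity 1, geometric multiplicity 1

The characteristic polynomial is (x - 2)(x + 1)^2, so the factor x - 2 appears with exponent 1: the algebraic multiplicity is 1.

rank(A - 2I) = 2, so the eigenspace has dimension 3 - 2 = 1: the geometric multiplicity is 1.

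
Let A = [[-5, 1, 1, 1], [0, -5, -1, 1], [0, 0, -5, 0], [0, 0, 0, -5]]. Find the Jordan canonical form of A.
J = [[-5, 1, 0, 0], [0, -5, 1, 0], [0, 0, -5, 0], [0, 0, 0, -5]]

The characteristic polynomial is det(xI - A) = (x + 5)^4, so the eigenvalues are -5 (algebraic multiplicity 4).

For λ = -5: rank(A + 5I) = 2, rank((A + 5I)^2) = 1, rank((A + 5I)^3) = 0. The eigenspace has dimension 4 - 2 = 2, so there are 2 Jordan blocks; the rank sequence gives block sizes [3, 1].

Assembling the blocks gives the Jordan form J above.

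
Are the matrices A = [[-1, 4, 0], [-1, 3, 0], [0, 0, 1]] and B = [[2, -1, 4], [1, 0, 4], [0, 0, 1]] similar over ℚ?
Yes.

Two matrices over a field are similar if and only if they have the same invariant factors.

Both A and B have characteristic polynomial (x - 1)^3 and minimal polynomial (x - 1)^2. Computing further, both have invariant factors x - 1, (x - 1)^2. Hence A and B are similar.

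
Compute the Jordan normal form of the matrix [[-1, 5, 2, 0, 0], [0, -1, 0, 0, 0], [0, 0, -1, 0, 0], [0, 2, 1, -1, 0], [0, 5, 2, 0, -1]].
J = [[-1, 1, 0, 0, 0], [0, -1, 0, 0, 0], [0, 0, -1, 1, 0], [0, 0, 0, -1, 0], [0, 0, 0, 0, -1]]

The characteristic polynomial is det(xI - A) = (x + 1)^5, so the eigenvalues are -1 (algebraic multiplicity 5).

For λ = -1: rank(A + I) = 2, rank((A + I)^2) = 0. The eigenspace has dimension 5 - 2 = 3, so there are 3 Jordan blocks; the rank sequence gives block sizes [2, 2, 1].

Assembling the blocks gives the Jordan form J above.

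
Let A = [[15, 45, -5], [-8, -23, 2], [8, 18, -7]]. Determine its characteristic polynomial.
χ_A(x) = (x + 5)^3

xI - A = [[x - 15, -45, 5], [8, x + 23, -2], [-8, -18, x + 7]].

Expanding det(xI - A) along the first row:
det(xI - A) = + (x - 15)·det([[x + 23, -2], [-18, x + 7]]) - (-45)·det([[8, -2], [-8, x + 7]]) + (5)·det([[8, x + 23], [-8, -18]]).

Evaluating gives χ_A(x) = x^3 + 15x^2 + 75x + 125 = (x + 5)^3.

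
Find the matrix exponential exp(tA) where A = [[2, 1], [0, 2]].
A has Jordan form J = [[2, 1], [0, 2]] with A = PJP^{-1}, so e^{tA} = P e^{tJ} P^{-1}.

For a Jordan block J_k(λ), e^{tJ_k(λ)} = e^{λt} · (I + tN + t^2 N^2/2! + ... + t^{k-1} N^{k-1}/(k-1)!) where N is the nilpotent superdiagonal part.

Assembling the blocks and conjugating back gives the entries of e^{tA} as shown above.

e^{tA} = [[e^{2*t}, t*e^{2*t}], [0, e^{2*t}]]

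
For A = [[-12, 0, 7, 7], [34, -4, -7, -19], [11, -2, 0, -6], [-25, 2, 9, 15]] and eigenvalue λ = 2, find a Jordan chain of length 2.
We seek v_1 ∈ ker((A - 2I)^2) \ ker(A - 2I), then set v_{i+1} = (A - 2I) v_i.

One such chain is v_1 = [[1, -3, -1, 3]]^T, v_2 = [[0, 2, 1, -1]]^T. Check: (A - 2I) v_2 = [[0, 0, 0, 0]]^T = 0.

v_1 = [[1, -3, -1, 3]]^T, v_2 = [[0, 2, 1, -1]]^T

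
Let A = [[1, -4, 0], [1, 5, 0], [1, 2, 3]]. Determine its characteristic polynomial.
xI - A = [[x - 1, 4, 0], [-1, x - 5, 0], [-1, -2, x - 3]].

Expanding det(xI - A) along the first row:
det(xI - A) = + (x - 1)·det([[x - 5, 0], [-2, x - 3]]) - (4)·det([[-1, 0], [-1, x - 3]]) + (0)·det([[-1, x - 5], [-1, -2]]).

Evaluating gives χ_A(x) = x^3 - 9x^2 + 27x - 27 = (x - 3)^3.

χ_A(x) = (x - 3)^3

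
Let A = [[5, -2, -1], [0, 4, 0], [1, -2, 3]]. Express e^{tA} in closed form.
e^{tA} = [[(t + 1)*e^{4*t}, -2*t*e^{4*t}, -t*e^{4*t}], [0, e^{4*t}, 0], [t*e^{4*t}, -2*t*e^{4*t}, (1 - t)*e^{4*t}]]

A has Jordan form J = [[4, 1, 0], [0, 4, 0], [0, 0, 4]] with A = PJP^{-1}, so e^{tA} = P e^{tJ} P^{-1}.

For a Jordan block J_k(λ), e^{tJ_k(λ)} = e^{λt} · (I + tN + t^2 N^2/2! + ... + t^{k-1} N^{k-1}/(k-1)!) where N is the nilpotent superdiagonal part.

Assembling the blocks and conjugating back gives the entries of e^{tA} as shown above.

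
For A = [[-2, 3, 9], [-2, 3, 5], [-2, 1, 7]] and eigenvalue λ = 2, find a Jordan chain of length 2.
We seek v_1 ∈ ker((A - 2I)^2) \ ker(A - 2I), then set v_{i+1} = (A - 2I) v_i.

One such chain is v_1 = [[3, 2, 1]]^T, v_2 = [[3, 1, 1]]^T. Check: (A - 2I) v_2 = [[0, 0, 0]]^T = 0.

v_1 = [[3, 2, 1]]^T, v_2 = [[3, 1, 1]]^T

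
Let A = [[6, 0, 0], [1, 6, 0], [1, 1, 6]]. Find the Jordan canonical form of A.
The characteristic polynomial is det(xI - A) = (x - 6)^3, so the eigenvalues are 6 (algebraic multiplicity 3).

For λ = 6: rank(A - 6I) = 2, rank((A - 6I)^2) = 1, rank((A - 6I)^3) = 0. The eigenspace has dimension 3 - 2 = 1, so there is 1 Jordan block; the rank sequence gives block sizes [3].

Assembling the blocks gives the Jordan form J above.

J = [[6, 1, 0], [0, 6, 1], [0, 0, 6]]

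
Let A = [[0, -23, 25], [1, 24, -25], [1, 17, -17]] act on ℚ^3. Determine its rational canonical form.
The invariant factors of A (the non-unit diagonal entries of the Smith normal form of xI - A over ℚ[x]) are (x - 3)^2(x - 1), each dividing the next. The characteristic polynomial is their product, (x - 3)^2(x - 1).

The rational canonical form is the block-diagonal matrix of companion matrices C(f_i):
R = [[0, 0, 9], [1, 0, -15], [0, 1, 7]].

R = [[0, 0, 9], [1, 0, -15], [0, 1, 7]]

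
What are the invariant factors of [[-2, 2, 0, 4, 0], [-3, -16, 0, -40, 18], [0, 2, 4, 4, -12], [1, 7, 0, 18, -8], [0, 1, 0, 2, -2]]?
x - 4, (x - 4)(x + 2)^3

The Jordan structure of A has elementary divisors (x + 2)^3, (x - 4), (x - 4). Arranging the block sizes at each eigenvalue in decreasing order and taking row products gives the invariant factors.

Invariant factors (smallest first, each dividing the next): x - 4, (x - 4)(x + 2)^3.

Check: the last factor (x - 4)(x + 2)^3 is the minimal polynomial, and the product (x - 4)^2(x + 2)^3 is the characteristic polynomial.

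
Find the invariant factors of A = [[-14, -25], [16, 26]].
The Jordan structure of A has elementary divisors (x - 6)^2. Arranging the block sizes at each eigenvalue in decreasing order and taking row products gives the invariant factors.

Invariant factors (smallest first, each dividing the next): (x - 6)^2.

Check: the last factor (x - 6)^2 is the minimal polynomial, and the product (x - 6)^2 is the characteristic polynomial.

(x - 6)^2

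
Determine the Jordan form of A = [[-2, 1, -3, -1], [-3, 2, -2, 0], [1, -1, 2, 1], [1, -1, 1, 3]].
The characteristic polynomial is det(xI - A) = (x - 2)^3(x + 1), so the eigenvalues are -1 (algebraic multiplicity 1), 2 (algebraic multiplicity 3).

For λ = -1: algebraic multiplicity 1 gives one 1×1 block.

For λ = 2: rank(A - 2I) = 3, rank((A - 2I)^2) = 2, rank((A - 2I)^3) = 1. The eigenspace has dimension 4 - 3 = 1, so there is 1 Jordan block; the rank sequence gives block sizes [3].

Assembling the blocks gives the Jordan form J above.

J = [[-1, 0, 0, 0], [0, 2, 1, 0], [0, 0, 2, 1], [0, 0, 0, 2]]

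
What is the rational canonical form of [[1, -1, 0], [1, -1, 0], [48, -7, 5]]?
R = [[0, 0, 0], [1, 0, 0], [0, 1, 5]]

The invariant factors of A (the non-unit diagonal entries of the Smith normal form of xI - A over ℚ[x]) are x^2(x - 5), each dividing the next. The characteristic polynomial is their product, x^2(x - 5).

The rational canonical form is the block-diagonal matrix of companion matrices C(f_i):
R = [[0, 0, 0], [1, 0, 0], [0, 1, 5]].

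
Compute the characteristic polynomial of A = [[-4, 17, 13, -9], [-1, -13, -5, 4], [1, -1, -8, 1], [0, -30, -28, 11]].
χ_A(x) = (x - 1)(x + 5)^3

xI - A = [[x + 4, -17, -13, 9], [1, x + 13, 5, -4], [-1, 1, x + 8, -1], [0, 30, 28, x - 11]].

Expanding det(xI - A) along the first row:
det(xI - A) = + (x + 4)·det([[x + 13, 5, -4], [1, x + 8, -1], [30, 28, x - 11]]) - (-17)·det([[1, 5, -4], [-1, x + 8, -1], [0, 28, x - 11]]) + (-13)·det([[1, x + 13, -4], [-1, 1, -1], [0, 30, x - 11]]) - (9)·det([[1, x + 13, 5], [-1, 1, x + 8], [0, 30, 28]]).

Evaluating gives χ_A(x) = x^4 + 14x^3 + 60x^2 + 50x - 125 = (x - 1)(x + 5)^3.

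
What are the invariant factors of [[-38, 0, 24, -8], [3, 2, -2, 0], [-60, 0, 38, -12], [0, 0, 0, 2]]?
x - 2, (x - 2)^2(x + 2)

The Jordan structure of A has elementary divisors (x + 2), (x - 2)^2, (x - 2). Arranging the block sizes at each eigenvalue in decreasing order and taking row products gives the invariant factors.

Invariant factors (smallest first, each dividing the next): x - 2, (x - 2)^2(x + 2).

Check: the last factor (x - 2)^2(x + 2) is the minimal polynomial, and the product (x - 2)^3(x + 2) is the characteristic polynomial.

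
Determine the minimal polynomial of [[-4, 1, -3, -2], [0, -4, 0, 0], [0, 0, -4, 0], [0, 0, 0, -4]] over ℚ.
The characteristic polynomial factors as (x + 4)^4. The minimal polynomial is ∏(x - λ)^{k_λ} where k_λ is the size of the largest Jordan block at λ.

For λ = -4: rank(A + 4I) = 1, and the largest Jordan block has size 2 (the smallest k with rank((A + 4I)^k) = rank((A + 4I)^(k+1))).

So m_A(x) = (x + 4)^2.

m_A(x) = (x + 4)^2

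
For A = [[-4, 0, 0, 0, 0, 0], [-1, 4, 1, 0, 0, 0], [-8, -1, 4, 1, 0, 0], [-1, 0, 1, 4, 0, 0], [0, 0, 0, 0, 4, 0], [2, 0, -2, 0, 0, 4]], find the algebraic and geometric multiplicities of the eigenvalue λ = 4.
algebraic multiplicity 5, geometric multiplicity 3

The characteristic polynomial is (x - 4)^5(x + 4), so the factor x - 4 appears with exponent 5: the algebraic multiplicity is 5.

rank(A - 4I) = 3, so the eigenspace has dimension 6 - 3 = 3: the geometric multiplicity is 3.

Since 3 < 5, A is not diagonalizable.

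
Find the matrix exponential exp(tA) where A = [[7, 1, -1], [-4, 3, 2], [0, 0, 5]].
e^{tA} = [[(2*t + 1)*e^{5*t}, t*e^{5*t}, -t*e^{5*t}], [-4*t*e^{5*t}, (1 - 2*t)*e^{5*t}, 2*t*e^{5*t}], [0, 0, e^{5*t}]]

A has Jordan form J = [[5, 1, 0], [0, 5, 0], [0, 0, 5]] with A = PJP^{-1}, so e^{tA} = P e^{tJ} P^{-1}.

For a Jordan block J_k(λ), e^{tJ_k(λ)} = e^{λt} · (I + tN + t^2 N^2/2! + ... + t^{k-1} N^{k-1}/(k-1)!) where N is the nilpotent superdiagonal part.

Assembling the blocks and conjugating back gives the entries of e^{tA} as shown above.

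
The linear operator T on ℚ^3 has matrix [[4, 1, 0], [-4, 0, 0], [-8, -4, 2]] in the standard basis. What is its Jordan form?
The characteristic polynomial is det(xI - A) = (x - 2)^3, so the eigenvalues are 2 (algebraic multiplicity 3).

For λ = 2: rank(A - 2I) = 1, rank((A - 2I)^2) = 0. The eigenspace has dimension 3 - 1 = 2, so there are 2 Jordan blocks; the rank sequence gives block sizes [2, 1].

Assembling the blocks gives the Jordan form J above.

J = [[2, 1, 0], [0, 2, 0], [0, 0, 2]]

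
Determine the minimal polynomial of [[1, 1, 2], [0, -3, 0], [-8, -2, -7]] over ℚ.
The characteristic polynomial factors as (x + 3)^3. The minimal polynomial is ∏(x - λ)^{k_λ} where k_λ is the size of the largest Jordan block at λ.

For λ = -3: rank(A + 3I) = 1, and the largest Jordan block has size 2 (the smallest k with rank((A + 3I)^k) = rank((A + 3I)^(k+1))).

So m_A(x) = (x + 3)^2.

m_A(x) = (x + 3)^2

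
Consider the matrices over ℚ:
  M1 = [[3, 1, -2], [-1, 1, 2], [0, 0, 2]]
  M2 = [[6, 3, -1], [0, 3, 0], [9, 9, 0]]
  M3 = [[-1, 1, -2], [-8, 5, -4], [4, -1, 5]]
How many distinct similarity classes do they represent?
Characteristic polynomials: χ_{M1} = (x - 2)^3, χ_{M2} = (x - 3)^3, χ_{M3} = (x - 3)^3.

{M1}: invariant factors x - 2, (x - 2)^2.

{M2, M3}: invariant factors x - 3, (x - 3)^2.

Matrices are similar if and only if their invariant-factor lists agree; the partition into similarity classes is {M1}, {M2, M3}.

2 classes: {M1}, {M2, M3}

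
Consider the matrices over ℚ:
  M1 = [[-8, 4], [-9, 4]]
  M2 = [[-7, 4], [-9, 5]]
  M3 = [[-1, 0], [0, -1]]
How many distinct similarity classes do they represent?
Characteristic polynomials: χ_{M1} = (x + 2)^2, χ_{M2} = (x + 1)^2, χ_{M3} = (x + 1)^2.

{M1}: invariant factors (x + 2)^2.

{M2}: invariant factors (x + 1)^2.

{M3}: invariant factors x + 1, x + 1.

Matrices are similar if and only if their invariant-factor lists agree; the partition into similarity classes is {M1}, {M2}, {M3}.

3 classes: {M1}, {M2}, {M3}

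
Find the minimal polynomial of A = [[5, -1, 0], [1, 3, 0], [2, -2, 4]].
The characteristic polynomial factors as (x - 4)^3. The minimal polynomial is ∏(x - λ)^{k_λ} where k_λ is the size of the largest Jordan block at λ.

For λ = 4: rank(A - 4I) = 1, and the largest Jordan block has size 2 (the smallest k with rank((A - 4I)^k) = rank((A - 4I)^(k+1))).

So m_A(x) = (x - 4)^2.

m_A(x) = (x - 4)^2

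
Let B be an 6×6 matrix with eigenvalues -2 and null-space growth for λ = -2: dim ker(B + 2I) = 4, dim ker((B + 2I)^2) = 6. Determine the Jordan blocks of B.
Jordan blocks: (-2, 2), (-2, 2), (-2, 1), (-2, 1)

λ = -2: successive nullity increments [4, 2] count blocks of size ≥ k; block sizes are [2, 2, 1, 1].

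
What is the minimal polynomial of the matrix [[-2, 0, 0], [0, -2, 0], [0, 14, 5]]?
m_A(x) = (x - 5)(x + 2)

The characteristic polynomial factors as (x - 5)(x + 2)^2. The minimal polynomial is ∏(x - λ)^{k_λ} where k_λ is the size of the largest Jordan block at λ.

For λ = -2: rank(A + 2I) = 1, and the largest Jordan block has size 1 (the smallest k with rank((A + 2I)^k) = rank((A + 2I)^(k+1))).
For λ = 5: rank(A - 5I) = 2, and the largest Jordan block has size 1 (the smallest k with rank((A - 5I)^k) = rank((A - 5I)^(k+1))).

So m_A(x) = (x - 5)(x + 2).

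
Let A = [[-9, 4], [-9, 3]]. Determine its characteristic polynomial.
xI - A = [[x + 9, -4], [9, x - 3]].

Expanding det(xI - A) along the first row:
det(xI - A) = + (x + 9)·det([[x - 3]]) - (-4)·det([[9]]).

Evaluating gives χ_A(x) = x^2 + 6x + 9 = (x + 3)^2.

χ_A(x) = (x + 3)^2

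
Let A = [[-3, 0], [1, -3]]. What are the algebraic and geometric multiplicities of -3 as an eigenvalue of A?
The characteristic polynomial is (x + 3)^2, so the factor x + 3 appears with exponent 2: the algebraic multiplicity is 2.

rank(A + 3I) = 1, so the eigenspace has dimension 2 - 1 = 1: the geometric multiplicity is 1.

Since 1 < 2, A is not diagonalizable.

algebraic multiplicity 2, geometric multiplicity 1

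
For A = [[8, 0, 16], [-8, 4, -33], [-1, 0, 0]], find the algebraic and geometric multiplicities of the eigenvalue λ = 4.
algebraic multiplicity 3, geometric multiplicity 1

The characteristic polynomial is (x - 4)^3, so the factor x - 4 appears with exponent 3: the algebraic multiplicity is 3.

rank(A - 4I) = 2, so the eigenspace has dimension 3 - 2 = 1: the geometric multiplicity is 1.

Since 1 < 3, A is not diagonalizable.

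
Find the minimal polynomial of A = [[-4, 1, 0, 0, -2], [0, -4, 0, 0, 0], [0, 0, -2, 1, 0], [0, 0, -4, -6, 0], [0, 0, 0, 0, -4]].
The characteristic polynomial factors as (x + 4)^5. The minimal polynomial is ∏(x - λ)^{k_λ} where k_λ is the size of the largest Jordan block at λ.

For λ = -4: rank(A + 4I) = 2, and the largest Jordan block has size 2 (the smallest k with rank((A + 4I)^k) = rank((A + 4I)^(k+1))).

So m_A(x) = (x + 4)^2.

m_A(x) = (x + 4)^2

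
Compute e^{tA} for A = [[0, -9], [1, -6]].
e^{tA} = [[(3*t + 1)*e^{-3*t}, -9*t*e^{-3*t}], [t*e^{-3*t}, (1 - 3*t)*e^{-3*t}]]

A has Jordan form J = [[-3, 1], [0, -3]] with A = PJP^{-1}, so e^{tA} = P e^{tJ} P^{-1}.

For a Jordan block J_k(λ), e^{tJ_k(λ)} = e^{λt} · (I + tN + t^2 N^2/2! + ... + t^{k-1} N^{k-1}/(k-1)!) where N is the nilpotent superdiagonal part.

Assembling the blocks and conjugating back gives the entries of e^{tA} as shown above.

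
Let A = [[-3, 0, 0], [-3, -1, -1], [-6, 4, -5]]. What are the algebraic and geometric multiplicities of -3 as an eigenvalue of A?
The characteristic polynomial is (x + 3)^3, so the factor x + 3 appears with exponent 3: the algebraic multiplicity is 3.

rank(A + 3I) = 1, so the eigenspace has dimension 3 - 1 = 2: the geometric multiplicity is 2.

Since 2 < 3, A is not diagonalizable.

algebraic multiplicity 3, geometric multiplicity 2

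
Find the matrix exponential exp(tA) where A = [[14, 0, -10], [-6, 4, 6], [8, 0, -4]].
e^{tA} = [[(5*e^{2*t} - 4)*e^{4*t}, 0, 5*(1 - e^{2*t})*e^{4*t}], [3*(1 - e^{2*t})*e^{4*t}, e^{4*t}, 3*(e^{2*t} - 1)*e^{4*t}], [4*(e^{2*t} - 1)*e^{4*t}, 0, (5 - 4*e^{2*t})*e^{4*t}]]

A has Jordan form J = [[4, 0, 0], [0, 4, 0], [0, 0, 6]] with A = PJP^{-1}, so e^{tA} = P e^{tJ} P^{-1}.

For a Jordan block J_k(λ), e^{tJ_k(λ)} = e^{λt} · (I + tN + t^2 N^2/2! + ... + t^{k-1} N^{k-1}/(k-1)!) where N is the nilpotent superdiagonal part.

Assembling the blocks and conjugating back gives the entries of e^{tA} as shown above.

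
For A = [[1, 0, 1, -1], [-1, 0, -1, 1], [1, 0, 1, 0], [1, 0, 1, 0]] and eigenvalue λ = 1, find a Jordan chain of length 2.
We seek v_1 ∈ ker((A - I)^2) \ ker(A - I), then set v_{i+1} = (A - I) v_i.

One such chain is v_1 = [[1, -1, 0, 0]]^T, v_2 = [[0, 0, 1, 1]]^T. Check: (A - I) v_2 = [[0, 0, 0, 0]]^T = 0.

v_1 = [[1, -1, 0, 0]]^T, v_2 = [[0, 0, 1, 1]]^T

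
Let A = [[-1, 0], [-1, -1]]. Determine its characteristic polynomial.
χ_A(x) = (x + 1)^2

xI - A = [[x + 1, 0], [1, x + 1]].

Expanding det(xI - A) along the first row:
det(xI - A) = + (x + 1)·det([[x + 1]]) - (0)·det([[1]]).

Evaluating gives χ_A(x) = x^2 + 2x + 1 = (x + 1)^2.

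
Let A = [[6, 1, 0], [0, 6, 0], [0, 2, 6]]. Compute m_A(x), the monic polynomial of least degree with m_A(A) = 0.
The characteristic polynomial factors as (x - 6)^3. The minimal polynomial is ∏(x - λ)^{k_λ} where k_λ is the size of the largest Jordan block at λ.

For λ = 6: rank(A - 6I) = 1, and the largest Jordan block has size 2 (the smallest k with rank((A - 6I)^k) = rank((A - 6I)^(k+1))).

So m_A(x) = (x - 6)^2.

m_A(x) = (x - 6)^2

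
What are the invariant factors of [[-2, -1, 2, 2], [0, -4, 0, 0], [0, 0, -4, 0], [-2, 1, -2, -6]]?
The Jordan structure of A has elementary divisors (x + 4)^2, (x + 4), (x + 4). Arranging the block sizes at each eigenvalue in decreasing order and taking row products gives the invariant factors.

Invariant factors (smallest first, each dividing the next): x + 4, x + 4, (x + 4)^2.

Check: the last factor (x + 4)^2 is the minimal polynomial, and the product (x + 4)^4 is the characteristic polynomial.

x + 4, x + 4, (x + 4)^2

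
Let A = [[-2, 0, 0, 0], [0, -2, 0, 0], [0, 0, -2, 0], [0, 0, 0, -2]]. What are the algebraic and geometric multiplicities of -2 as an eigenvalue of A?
The characteristic polynomial is (x + 2)^4, so the factor x + 2 appears with exponent 4: the algebraic multiplicity is 4.

rank(A + 2I) = 0, so the eigenspace has dimension 4 - 0 = 4: the geometric multiplicity is 4.

algebraic multiplicity 4, geometric multiplicity 4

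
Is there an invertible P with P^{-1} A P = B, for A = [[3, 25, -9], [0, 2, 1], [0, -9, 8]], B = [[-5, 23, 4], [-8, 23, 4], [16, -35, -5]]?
Two matrices over a field are similar if and only if they have the same invariant factors.

Both A and B have characteristic polynomial (x - 5)^2(x - 3) and minimal polynomial (x - 5)^2(x - 3). Computing further, both have invariant factors (x - 5)^2(x - 3). Hence A and B are similar.

Yes.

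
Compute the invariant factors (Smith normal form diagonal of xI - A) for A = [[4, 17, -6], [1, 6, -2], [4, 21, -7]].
The Jordan structure of A has elementary divisors (x - 1)^3. Arranging the block sizes at each eigenvalue in decreasing order and taking row products gives the invariant factors.

Invariant factors (smallest first, each dividing the next): (x - 1)^3.

Check: the last factor (x - 1)^3 is the minimal polynomial, and the product (x - 1)^3 is the characteristic polynomial.

(x - 1)^3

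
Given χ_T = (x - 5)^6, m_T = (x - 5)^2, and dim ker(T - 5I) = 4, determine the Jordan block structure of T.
λ = 5: algebraic multiplicity 6 (exponent in χ_T), largest block size 2 (exponent in m_T), 4 blocks (geometric multiplicity). These force block sizes [2, 2, 1, 1].

Jordan blocks: (5, 2), (5, 2), (5, 1), (5, 1)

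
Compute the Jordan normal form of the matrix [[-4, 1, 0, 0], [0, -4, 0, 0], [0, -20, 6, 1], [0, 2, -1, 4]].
J = [[-4, 1, 0, 0], [0, -4, 0, 0], [0, 0, 5, 1], [0, 0, 0, 5]]

The characteristic polynomial is det(xI - A) = (x - 5)^2(x + 4)^2, so the eigenvalues are -4 (algebraic multiplicity 2), 5 (algebraic multiplicity 2).

For λ = -4: rank(A + 4I) = 3, rank((A + 4I)^2) = 2. The eigenspace has dimension 4 - 3 = 1, so there is 1 Jordan block; the rank sequence gives block sizes [2].

For λ = 5: rank(A - 5I) = 3, rank((A - 5I)^2) = 2. The eigenspace has dimension 4 - 3 = 1, so there is 1 Jordan block; the rank sequence gives block sizes [2].

Assembling the blocks gives the Jordan form J above.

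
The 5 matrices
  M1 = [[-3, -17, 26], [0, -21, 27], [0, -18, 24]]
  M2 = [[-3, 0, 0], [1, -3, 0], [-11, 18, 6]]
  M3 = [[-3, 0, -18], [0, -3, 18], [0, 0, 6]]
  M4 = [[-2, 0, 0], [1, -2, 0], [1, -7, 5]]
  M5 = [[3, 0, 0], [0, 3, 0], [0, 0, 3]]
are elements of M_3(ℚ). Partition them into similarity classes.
Characteristic polynomials: χ_{M1} = (x - 6)(x + 3)^2, χ_{M2} = (x - 6)(x + 3)^2, χ_{M3} = (x - 6)(x + 3)^2, χ_{M4} = (x - 5)(x + 2)^2, χ_{M5} = (x - 3)^3.

{M1, M2}: invariant factors (x - 6)(x + 3)^2.

{M3}: invariant factors x + 3, (x - 6)(x + 3).

{M4}: invariant factors (x - 5)(x + 2)^2.

{M5}: invariant factors x - 3, x - 3, x - 3.

Matrices are similar if and only if their invariant-factor lists agree; the partition into similarity classes is {M1, M2}, {M3}, {M4}, {M5}.

4 classes: {M1, M2}, {M3}, {M4}, {M5}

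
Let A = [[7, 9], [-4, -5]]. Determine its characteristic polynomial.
χ_A(x) = (x - 1)^2

xI - A = [[x - 7, -9], [4, x + 5]].

Expanding det(xI - A) along the first row:
det(xI - A) = + (x - 7)·det([[x + 5]]) - (-9)·det([[4]]).

Evaluating gives χ_A(x) = x^2 - 2x + 1 = (x - 1)^2.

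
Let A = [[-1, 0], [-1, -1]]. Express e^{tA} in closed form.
A has Jordan form J = [[-1, 1], [0, -1]] with A = PJP^{-1}, so e^{tA} = P e^{tJ} P^{-1}.

For a Jordan block J_k(λ), e^{tJ_k(λ)} = e^{λt} · (I + tN + t^2 N^2/2! + ... + t^{k-1} N^{k-1}/(k-1)!) where N is the nilpotent superdiagonal part.

Assembling the blocks and conjugating back gives the entries of e^{tA} as shown above.

e^{tA} = [[e^{-t}, 0], [-t*e^{-t}, e^{-t}]]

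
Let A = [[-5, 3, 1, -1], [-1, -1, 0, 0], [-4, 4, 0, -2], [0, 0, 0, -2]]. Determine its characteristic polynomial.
χ_A(x) = (x + 2)^4

xI - A = [[x + 5, -3, -1, 1], [1, x + 1, 0, 0], [4, -4, x, 2], [0, 0, 0, x + 2]].

Expanding det(xI - A) along the first row:
det(xI - A) = + (x + 5)·det([[x + 1, 0, 0], [-4, x, 2], [0, 0, x + 2]]) - (-3)·det([[1, 0, 0], [4, x, 2], [0, 0, x + 2]]) + (-1)·det([[1, x + 1, 0], [4, -4, 2], [0, 0, x + 2]]) - (1)·det([[1, x + 1, 0], [4, -4, x], [0, 0, 0]]).

Evaluating gives χ_A(x) = x^4 + 8x^3 + 24x^2 + 32x + 16 = (x + 2)^4.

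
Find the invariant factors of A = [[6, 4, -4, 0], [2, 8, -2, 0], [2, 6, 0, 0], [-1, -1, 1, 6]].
The Jordan structure of A has elementary divisors (x - 2), (x - 6)^2, (x - 6). Arranging the block sizes at each eigenvalue in decreasing order and taking row products gives the invariant factors.

Invariant factors (smallest first, each dividing the next): x - 6, (x - 6)^2(x - 2).

Check: the last factor (x - 6)^2(x - 2) is the minimal polynomial, and the product (x - 6)^3(x - 2) is the characteristic polynomial.

x - 6, (x - 6)^2(x - 2)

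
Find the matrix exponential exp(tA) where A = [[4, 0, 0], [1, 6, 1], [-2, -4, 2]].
e^{tA} = [[e^{4*t}, 0, 0], [t*e^{4*t}, (2*t + 1)*e^{4*t}, t*e^{4*t}], [-2*t*e^{4*t}, -4*t*e^{4*t}, (1 - 2*t)*e^{4*t}]]

A has Jordan form J = [[4, 1, 0], [0, 4, 0], [0, 0, 4]] with A = PJP^{-1}, so e^{tA} = P e^{tJ} P^{-1}.

For a Jordan block J_k(λ), e^{tJ_k(λ)} = e^{λt} · (I + tN + t^2 N^2/2! + ... + t^{k-1} N^{k-1}/(k-1)!) where N is the nilpotent superdiagonal part.

Assembling the blocks and conjugating back gives the entries of e^{tA} as shown above.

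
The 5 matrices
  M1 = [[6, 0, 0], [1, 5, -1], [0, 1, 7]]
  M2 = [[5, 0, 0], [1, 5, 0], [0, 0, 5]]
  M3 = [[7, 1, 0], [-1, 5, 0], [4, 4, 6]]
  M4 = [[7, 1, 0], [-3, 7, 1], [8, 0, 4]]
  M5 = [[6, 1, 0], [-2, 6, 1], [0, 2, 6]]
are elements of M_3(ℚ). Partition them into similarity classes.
3 classes: {M1, M4, M5}, {M2}, {M3}

Characteristic polynomials: χ_{M1} = (x - 6)^3, χ_{M2} = (x - 5)^3, χ_{M3} = (x - 6)^3, χ_{M4} = (x - 6)^3, χ_{M5} = (x - 6)^3.

{M1, M4, M5}: invariant factors (x - 6)^3.

{M2}: invariant factors x - 5, (x - 5)^2.

{M3}: invariant factors x - 6, (x - 6)^2.

Matrices are similar if and only if their invariant-factor lists agree; the partition into similarity classes is {M1, M4, M5}, {M2}, {M3}.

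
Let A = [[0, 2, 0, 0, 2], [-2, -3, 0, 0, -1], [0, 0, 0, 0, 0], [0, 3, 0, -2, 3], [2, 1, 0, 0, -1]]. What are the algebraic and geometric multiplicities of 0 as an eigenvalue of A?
The characteristic polynomial is x^2(x + 2)^3, so the factor x appears with exponent 2: the algebraic multiplicity is 2.

rank(A) = 3, so the eigenspace has dimension 5 - 3 = 2: the geometric multiplicity is 2.

algebraic multiplicity 2, geometric multiplicity 2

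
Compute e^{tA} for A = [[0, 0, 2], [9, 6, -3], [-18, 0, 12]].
e^{tA} = [[(1 - 6*t)*e^{6*t}, 0, 2*t*e^{6*t}], [9*t*e^{6*t}, e^{6*t}, -3*t*e^{6*t}], [-18*t*e^{6*t}, 0, (6*t + 1)*e^{6*t}]]

A has Jordan form J = [[6, 1, 0], [0, 6, 0], [0, 0, 6]] with A = PJP^{-1}, so e^{tA} = P e^{tJ} P^{-1}.

For a Jordan block J_k(λ), e^{tJ_k(λ)} = e^{λt} · (I + tN + t^2 N^2/2! + ... + t^{k-1} N^{k-1}/(k-1)!) where N is the nilpotent superdiagonal part.

Assembling the blocks and conjugating back gives the entries of e^{tA} as shown above.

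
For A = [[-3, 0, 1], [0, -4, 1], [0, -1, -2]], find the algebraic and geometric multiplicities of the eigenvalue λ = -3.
algebraic multiplicity 3, geometric multiplicity 1

The characteristic polynomial is (x + 3)^3, so the factor x + 3 appears with exponent 3: the algebraic multiplicity is 3.

rank(A + 3I) = 2, so the eigenspace has dimension 3 - 2 = 1: the geometric multiplicity is 1.

Since 1 < 3, A is not diagonalizable.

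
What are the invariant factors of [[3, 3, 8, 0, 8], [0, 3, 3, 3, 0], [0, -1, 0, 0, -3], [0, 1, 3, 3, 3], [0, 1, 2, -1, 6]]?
(x - 3)^2, (x - 3)^3

The Jordan structure of A has elementary divisors (x - 3)^3, (x - 3)^2. Arranging the block sizes at each eigenvalue in decreasing order and taking row products gives the invariant factors.

Invariant factors (smallest first, each dividing the next): (x - 3)^2, (x - 3)^3.

Check: the last factor (x - 3)^3 is the minimal polynomial, and the product (x - 3)^5 is the characteristic polynomial.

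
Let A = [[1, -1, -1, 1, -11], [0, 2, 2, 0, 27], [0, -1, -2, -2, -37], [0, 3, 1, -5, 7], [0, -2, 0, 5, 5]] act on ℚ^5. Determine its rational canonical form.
The invariant factors of A (the non-unit diagonal entries of the Smith normal form of xI - A over ℚ[x]) are x - 1, (x - 1)^3(x + 3), each dividing the next. The characteristic polynomial is their product, (x - 1)^4(x + 3).

The rational canonical form is the block-diagonal matrix of companion matrices C(f_i):
R = [[1, 0, 0, 0, 0], [0, 0, 0, 0, 3], [0, 1, 0, 0, -8], [0, 0, 1, 0, 6], [0, 0, 0, 1, 0]].

R = [[1, 0, 0, 0, 0], [0, 0, 0, 0, 3], [0, 1, 0, 0, -8], [0, 0, 1, 0, 6], [0, 0, 0, 1, 0]]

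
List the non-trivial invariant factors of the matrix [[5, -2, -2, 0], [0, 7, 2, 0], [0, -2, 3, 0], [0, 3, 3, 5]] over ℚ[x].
The Jordan structure of A has elementary divisors (x - 5)^2, (x - 5), (x - 5). Arranging the block sizes at each eigenvalue in decreasing order and taking row products gives the invariant factors.

Invariant factors (smallest first, each dividing the next): x - 5, x - 5, (x - 5)^2.

Check: the last factor (x - 5)^2 is the minimal polynomial, and the product (x - 5)^4 is the characteristic polynomial.

x - 5, x - 5, (x - 5)^2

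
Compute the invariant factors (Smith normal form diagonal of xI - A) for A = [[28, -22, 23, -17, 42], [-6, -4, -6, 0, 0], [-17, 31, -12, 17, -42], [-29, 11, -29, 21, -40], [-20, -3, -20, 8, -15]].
The Jordan structure of A has elementary divisors (x - 1), (x - 2), (x - 5)^3. Arranging the block sizes at each eigenvalue in decreasing order and taking row products gives the invariant factors.

Invariant factors (smallest first, each dividing the next): (x - 5)^3(x - 2)(x - 1).

Check: the last factor (x - 5)^3(x - 2)(x - 1) is the minimal polynomial, and the product (x - 5)^3(x - 2)(x - 1) is the characteristic polynomial.

(x - 5)^3(x - 2)(x - 1)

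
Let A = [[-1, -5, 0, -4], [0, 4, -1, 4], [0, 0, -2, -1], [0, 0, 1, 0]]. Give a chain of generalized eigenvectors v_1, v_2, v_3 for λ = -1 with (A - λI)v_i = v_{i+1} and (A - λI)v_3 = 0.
v_1 = [[0, 0, 1, 0]]^T, v_2 = [[0, -1, -1, 1]]^T, v_3 = [[1, 0, 0, 0]]^T

We seek v_1 ∈ ker((A + I)^3) \ ker((A + I)^2), then set v_{i+1} = (A + I) v_i.

One such chain is v_1 = [[0, 0, 1, 0]]^T, v_2 = [[0, -1, -1, 1]]^T, v_3 = [[1, 0, 0, 0]]^T. Check: (A + I) v_3 = [[0, 0, 0, 0]]^T = 0.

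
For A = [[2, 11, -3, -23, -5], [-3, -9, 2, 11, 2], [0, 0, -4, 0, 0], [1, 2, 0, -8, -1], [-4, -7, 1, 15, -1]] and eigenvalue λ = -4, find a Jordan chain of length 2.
v_1 = [[-3, 5, 0, 1, 2]]^T, v_2 = [[4, -1, 0, 1, -2]]^T

We seek v_1 ∈ ker((A + 4I)^2) \ ker(A + 4I), then set v_{i+1} = (A + 4I) v_i.

One such chain is v_1 = [[-3, 5, 0, 1, 2]]^T, v_2 = [[4, -1, 0, 1, -2]]^T. Check: (A + 4I) v_2 = [[0, 0, 0, 0, 0]]^T = 0.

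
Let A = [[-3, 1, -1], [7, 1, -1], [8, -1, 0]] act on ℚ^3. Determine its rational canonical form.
The invariant factors of A (the non-unit diagonal entries of the Smith normal form of xI - A over ℚ[x]) are (x - 2)(x^2 + 4x + 5), each dividing the next. The characteristic polynomial is their product, (x - 2)(x^2 + 4x + 5).

The rational canonical form is the block-diagonal matrix of companion matrices C(f_i):
R = [[0, 0, 10], [1, 0, 3], [0, 1, -2]].

Note the characteristic polynomial does not split into linear factors over ℚ, so A has no Jordan form over ℚ; the rational canonical form exists over any field.

R = [[0, 0, 10], [1, 0, 3], [0, 1, -2]]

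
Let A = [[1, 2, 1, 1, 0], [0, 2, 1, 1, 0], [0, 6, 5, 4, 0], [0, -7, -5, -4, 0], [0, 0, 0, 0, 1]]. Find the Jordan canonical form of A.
The characteristic polynomial is det(xI - A) = (x - 1)^5, so the eigenvalues are 1 (algebraic multiplicity 5).

For λ = 1: rank(A - I) = 2, rank((A - I)^2) = 1, rank((A - I)^3) = 0. The eigenspace has dimension 5 - 2 = 3, so there are 3 Jordan blocks; the rank sequence gives block sizes [3, 1, 1].

Assembling the blocks gives the Jordan form J above.

J = [[1, 1, 0, 0, 0], [0, 1, 1, 0, 0], [0, 0, 1, 0, 0], [0, 0, 0, 1, 0], [0, 0, 0, 0, 1]]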